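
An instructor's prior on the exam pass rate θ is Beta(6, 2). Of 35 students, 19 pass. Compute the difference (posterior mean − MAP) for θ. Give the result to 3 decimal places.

Posterior: Beta(6+19, 2+16) = Beta(25, 18).
Mode = (25−1)/(25+18−2) = 24/41 = 0.585.
Mean = 25/(25+18) = 25/43 = 0.581.
Difference = 0.581 − 0.585 = -0.004.
Mode > mean: the posterior has a left tail.

-0.004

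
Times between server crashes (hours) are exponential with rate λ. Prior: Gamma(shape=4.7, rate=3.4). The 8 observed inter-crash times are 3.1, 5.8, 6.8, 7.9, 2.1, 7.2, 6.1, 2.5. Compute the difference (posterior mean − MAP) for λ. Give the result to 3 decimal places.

0.022

Σ times = 41.5. Posterior: Gamma(shape = 4.7+8 = 12.7, rate = 3.4+41.5 = 44.9).
Mode = (α−1)/β = 11.7/44.9 = 0.261.
Mean = α/β = 12.7/44.9 = 0.283.
Difference = 0.283 − 0.261 = 0.022.
Right-skewed posterior ⇒ mode < mean.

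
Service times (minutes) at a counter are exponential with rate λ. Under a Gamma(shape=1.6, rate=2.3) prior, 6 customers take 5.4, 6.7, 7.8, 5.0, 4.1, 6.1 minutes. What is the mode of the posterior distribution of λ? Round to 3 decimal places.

Σ times = 35.1. Posterior: Gamma(shape = 1.6+6 = 7.6, rate = 2.3+35.1 = 37.4).
Mode = (α−1)/β = 6.6/37.4 = 0.176.
Mean = α/β = 7.6/37.4 = 0.203.
This is the posterior mode — the MAP estimate.

0.176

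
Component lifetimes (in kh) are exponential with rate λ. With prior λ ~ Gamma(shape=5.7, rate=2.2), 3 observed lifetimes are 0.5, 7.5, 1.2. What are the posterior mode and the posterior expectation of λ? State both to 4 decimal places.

posterior mode = 0.6754, posterior expectation = 0.7632

Σ times = 9.2. Posterior: Gamma(shape = 5.7+3 = 8.7, rate = 2.2+9.2 = 11.4).
Mode = (α−1)/β = 7.7/11.4 = 0.6754.
Mean = α/β = 8.7/11.4 = 0.7632.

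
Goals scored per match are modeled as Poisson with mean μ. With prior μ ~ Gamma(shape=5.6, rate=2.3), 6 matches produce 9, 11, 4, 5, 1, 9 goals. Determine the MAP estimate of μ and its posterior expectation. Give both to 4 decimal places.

MAP: 5.2530. Posterior mean: 5.3735.

Σ counts = 39. Posterior: Gamma(shape = 5.6+39 = 44.6, rate = 2.3+6 = 8.3).
Mode = (α−1)/β = 43.6/8.3 = 5.2530.
Mean = α/β = 44.6/8.3 = 5.3735.
Mean > mode: the posterior has a right tail.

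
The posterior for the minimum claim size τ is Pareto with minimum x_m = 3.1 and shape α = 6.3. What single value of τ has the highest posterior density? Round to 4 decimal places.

The Pareto density is strictly decreasing on [x_m, ∞), so the mode is x_m = 3.1000.
Mean = α·x_m/(α−1) = 6.3·3.1/5.3 = 3.6849.
This is the posterior mode — the MAP estimate.

3.1000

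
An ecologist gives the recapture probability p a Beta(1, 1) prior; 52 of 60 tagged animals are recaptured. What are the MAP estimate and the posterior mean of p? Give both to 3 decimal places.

Posterior: Beta(1+52, 1+8) = Beta(53, 9).
Mode = (53−1)/(53+9−2) = 52/60 = 0.867.
Mean = 53/(53+9) = 53/62 = 0.855.

MAP = 0.867, posterior mean = 0.855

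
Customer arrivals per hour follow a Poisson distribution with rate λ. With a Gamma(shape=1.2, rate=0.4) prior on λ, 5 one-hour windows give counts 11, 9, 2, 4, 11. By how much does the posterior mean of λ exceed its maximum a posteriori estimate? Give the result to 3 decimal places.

Σ counts = 37. Posterior: Gamma(shape = 1.2+37 = 38.2, rate = 0.4+5 = 5.4).
Mode = (α−1)/β = 37.2/5.4 = 6.889.
Mean = α/β = 38.2/5.4 = 7.074.
Difference = 7.074 − 6.889 = 0.185.

0.185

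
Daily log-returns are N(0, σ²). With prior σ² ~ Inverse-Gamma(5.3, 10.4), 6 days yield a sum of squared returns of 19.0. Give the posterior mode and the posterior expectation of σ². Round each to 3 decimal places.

posterior mode = 2.140, posterior expectation = 2.726

Posterior: Inverse-Gamma(shape = 5.3+6/2 = 8.3, scale = 10.4+19.0/2 = 19.9).
Mode = β/(α+1) = 19.9/9.3 = 2.140.
Mean = β/(α−1) = 19.9/7.3 = 2.726.
Right-skewed posterior ⇒ mode < mean.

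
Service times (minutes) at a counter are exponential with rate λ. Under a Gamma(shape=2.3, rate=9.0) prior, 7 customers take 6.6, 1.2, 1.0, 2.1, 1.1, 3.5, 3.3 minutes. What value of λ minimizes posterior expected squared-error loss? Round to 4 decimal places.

0.3345

Σ times = 18.8. Posterior: Gamma(shape = 2.3+7 = 9.3, rate = 9.0+18.8 = 27.8).
Mode = (α−1)/β = 8.3/27.8 = 0.2986.
Mean = α/β = 9.3/27.8 = 0.3345.
Squared-error loss ⇒ the optimal estimator is the posterior mean.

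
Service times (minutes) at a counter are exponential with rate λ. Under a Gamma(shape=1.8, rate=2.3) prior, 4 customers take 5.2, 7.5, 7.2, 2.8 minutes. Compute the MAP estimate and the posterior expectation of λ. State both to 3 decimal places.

MAP = 0.192; posterior mean = 0.232

Σ times = 22.7. Posterior: Gamma(shape = 1.8+4 = 5.8, rate = 2.3+22.7 = 25.0).
Mode = (α−1)/β = 4.8/25.0 = 0.192.
Mean = α/β = 5.8/25.0 = 0.232.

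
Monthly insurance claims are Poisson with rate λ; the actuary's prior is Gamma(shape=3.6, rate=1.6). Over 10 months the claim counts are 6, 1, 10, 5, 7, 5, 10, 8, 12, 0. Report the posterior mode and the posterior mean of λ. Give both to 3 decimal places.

Σ counts = 64. Posterior: Gamma(shape = 3.6+64 = 67.6, rate = 1.6+10 = 11.6).
Mode = (α−1)/β = 66.6/11.6 = 5.741.
Mean = α/β = 67.6/11.6 = 5.828.

posterior mode = 5.741, posterior mean = 5.828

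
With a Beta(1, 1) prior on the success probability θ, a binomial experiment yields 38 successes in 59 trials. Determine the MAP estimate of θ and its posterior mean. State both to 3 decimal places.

MAP = 0.644; posterior mean = 0.639

Posterior: Beta(1+38, 1+21) = Beta(39, 22).
Mode = (39−1)/(39+22−2) = 38/59 = 0.644.
With a flat prior the MAP equals the MLE, 38/59.
Mean = 39/(39+22) = 39/61 = 0.639.
The mean is pulled below the mode by the posterior's left skew.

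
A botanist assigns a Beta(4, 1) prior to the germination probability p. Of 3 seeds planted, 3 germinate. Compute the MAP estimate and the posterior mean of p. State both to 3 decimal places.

Posterior: Beta(4+3, 1+0) = Beta(7, 1).
Since β = 1 ≤ 1 and α > 1, the Beta density is monotone increasing on [0,1]; the mode is at 1.
Mean = 7/(7+1) = 0.875.
The mean is pulled below the mode by the posterior's left skew.

MAP = 1.000, posterior mean = 0.875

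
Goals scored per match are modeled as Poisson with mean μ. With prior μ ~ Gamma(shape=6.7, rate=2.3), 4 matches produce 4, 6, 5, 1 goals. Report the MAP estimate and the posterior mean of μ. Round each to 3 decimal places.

Σ counts = 16. Posterior: Gamma(shape = 6.7+16 = 22.7, rate = 2.3+4 = 6.3).
Mode = (α−1)/β = 21.7/6.3 = 3.444.
Mean = α/β = 22.7/6.3 = 3.603.

μ_MAP = 3.444, E[μ|data] = 3.603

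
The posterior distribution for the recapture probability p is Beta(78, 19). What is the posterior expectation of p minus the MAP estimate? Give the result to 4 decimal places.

-0.0064

Mode = (78−1)/(78+19−2) = 77/95 = 0.8105.
Mean = 78/(78+19) = 78/97 = 0.8041.
Difference = 0.8041 − 0.8105 = -0.0064.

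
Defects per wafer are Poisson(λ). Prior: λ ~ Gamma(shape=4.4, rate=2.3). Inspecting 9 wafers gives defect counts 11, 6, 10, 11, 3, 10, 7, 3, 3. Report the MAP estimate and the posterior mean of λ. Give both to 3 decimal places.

MAP = 5.965, posterior mean = 6.053

Σ counts = 64. Posterior: Gamma(shape = 4.4+64 = 68.4, rate = 2.3+9 = 11.3).
Mode = (α−1)/β = 67.4/11.3 = 5.965.
Mean = α/β = 68.4/11.3 = 6.053.
The posterior is right-skewed, so the mean exceeds the mode.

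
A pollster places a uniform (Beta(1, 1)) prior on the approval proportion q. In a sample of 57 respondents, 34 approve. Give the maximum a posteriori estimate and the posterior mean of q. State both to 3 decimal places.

MAP = 0.596; posterior mean = 0.593

Posterior: Beta(1+34, 1+23) = Beta(35, 24).
Mode = (35−1)/(35+24−2) = 34/57 = 0.596.
Mean = 35/(35+24) = 35/59 = 0.593.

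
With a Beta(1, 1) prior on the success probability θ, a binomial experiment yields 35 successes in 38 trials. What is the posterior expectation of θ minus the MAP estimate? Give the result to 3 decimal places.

Posterior: Beta(1+35, 1+3) = Beta(36, 4).
Mode = (36−1)/(36+4−2) = 35/38 = 0.921.
With a flat prior the MAP equals the MLE, 35/38.
Mean = 36/(36+4) = 36/40 = 0.900.
Difference = 0.900 − 0.921 = -0.021.
The posterior is left-skewed, so the mode exceeds the mean.

-0.021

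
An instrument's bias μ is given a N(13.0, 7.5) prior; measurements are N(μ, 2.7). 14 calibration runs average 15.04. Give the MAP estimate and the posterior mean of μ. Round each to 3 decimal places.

MAP estimate = 14.989, posterior mean = 14.989

Posterior for μ is Normal. Precision-weighted mean: (1/7.5·13.0 + 14/2.7·15.04) / (1/7.5 + 14/2.7) = 14.989.
A Normal posterior is symmetric, so mode = mean.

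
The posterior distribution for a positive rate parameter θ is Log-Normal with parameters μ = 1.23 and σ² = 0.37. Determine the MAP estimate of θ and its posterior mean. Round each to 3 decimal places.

MAP = 2.363, posterior mean = 4.116

Mode = exp(μ − σ²) = exp(0.86) = 2.363.
Mean = exp(μ + σ²/2) = exp(1.415) = 4.116.
Right-skewed posterior ⇒ mode < mean.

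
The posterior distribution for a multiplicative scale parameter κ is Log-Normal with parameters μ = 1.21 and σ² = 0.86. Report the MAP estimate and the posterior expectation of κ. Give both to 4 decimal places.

κ_MAP = 1.4191, E[κ|data] = 5.1552

Mode = exp(μ − σ²) = exp(0.35) = 1.4191.
Mean = exp(μ + σ²/2) = exp(1.640) = 5.1552.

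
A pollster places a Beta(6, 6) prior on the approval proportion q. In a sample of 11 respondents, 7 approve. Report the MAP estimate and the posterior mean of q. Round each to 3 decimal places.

MAP = 0.571; posterior mean = 0.565

Posterior: Beta(6+7, 6+4) = Beta(13, 10).
Mode = (13−1)/(13+10−2) = 12/21 = 0.571.
Mean = 13/(13+10) = 13/23 = 0.565.
The posterior is left-skewed, so the mode exceeds the mean.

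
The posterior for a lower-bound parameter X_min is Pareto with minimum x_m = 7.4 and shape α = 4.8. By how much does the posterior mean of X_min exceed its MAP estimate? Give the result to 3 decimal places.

The Pareto density is strictly decreasing on [x_m, ∞), so the mode is x_m = 7.400.
Mean = α·x_m/(α−1) = 4.8·7.4/3.8 = 9.347.
Difference = 9.347 − 7.400 = 1.947.

1.947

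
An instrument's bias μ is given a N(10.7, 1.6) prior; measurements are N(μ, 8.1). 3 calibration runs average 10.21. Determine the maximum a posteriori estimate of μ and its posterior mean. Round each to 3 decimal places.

Posterior for μ is Normal. Precision-weighted mean: (1/1.6·10.7 + 3/8.1·10.21) / (1/1.6 + 3/8.1) = 10.518.
A Normal posterior is symmetric, so mode = mean.

MAP: 10.518. Posterior mean: 10.518.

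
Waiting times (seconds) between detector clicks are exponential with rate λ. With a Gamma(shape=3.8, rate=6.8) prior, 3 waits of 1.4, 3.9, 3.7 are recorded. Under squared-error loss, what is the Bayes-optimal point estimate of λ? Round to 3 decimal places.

Σ times = 9.0. Posterior: Gamma(shape = 3.8+3 = 6.8, rate = 6.8+9.0 = 15.8).
Mode = (α−1)/β = 5.8/15.8 = 0.367.
Mean = α/β = 6.8/15.8 = 0.430.
Squared-error loss ⇒ the optimal estimator is the posterior mean.

0.430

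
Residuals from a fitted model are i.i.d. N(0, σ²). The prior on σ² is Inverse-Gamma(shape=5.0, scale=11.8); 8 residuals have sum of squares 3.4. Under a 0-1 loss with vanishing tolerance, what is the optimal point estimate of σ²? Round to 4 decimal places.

Posterior: Inverse-Gamma(shape = 5.0+8/2 = 9.0, scale = 11.8+3.4/2 = 13.5).
Mode = β/(α+1) = 13.5/10.0 = 1.3500.
Mean = β/(α−1) = 13.5/8.0 = 1.6875.
This is the posterior mode — the MAP estimate.

1.3500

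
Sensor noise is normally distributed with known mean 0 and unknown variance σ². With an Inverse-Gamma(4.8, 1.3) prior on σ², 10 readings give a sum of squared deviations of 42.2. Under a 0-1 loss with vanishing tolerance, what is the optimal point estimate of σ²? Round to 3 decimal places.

2.074

Posterior: Inverse-Gamma(shape = 4.8+10/2 = 9.8, scale = 1.3+42.2/2 = 22.4).
Mode = β/(α+1) = 22.4/10.8 = 2.074.
Mean = β/(α−1) = 22.4/8.8 = 2.545.
This is the posterior mode — the MAP estimate.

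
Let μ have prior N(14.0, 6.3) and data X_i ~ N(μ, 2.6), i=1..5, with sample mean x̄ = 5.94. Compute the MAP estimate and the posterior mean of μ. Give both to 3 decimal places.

μ_MAP = 6.555, E[μ|data] = 6.555

Posterior for μ is Normal. Precision-weighted mean: (1/6.3·14.0 + 5/2.6·5.94) / (1/6.3 + 5/2.6) = 6.555.
A Normal posterior is symmetric, so mode = mean.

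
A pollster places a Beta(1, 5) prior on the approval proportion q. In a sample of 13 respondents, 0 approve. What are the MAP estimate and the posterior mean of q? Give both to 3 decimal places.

MAP estimate = 0.000, posterior mean = 0.053

Posterior: Beta(1+0, 5+13) = Beta(1, 18).
Since α = 1 ≤ 1 and β > 1, the Beta density is monotone decreasing on [0,1]; the mode is at 0.
Mean = 1/(1+18) = 0.053.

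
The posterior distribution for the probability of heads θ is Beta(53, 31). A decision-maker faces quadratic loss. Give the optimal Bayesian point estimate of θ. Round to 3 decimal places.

Mode = (53−1)/(53+31−2) = 52/82 = 0.634.
Mean = 53/(53+31) = 53/84 = 0.631.
Quadratic loss ⇒ the optimal estimator is the posterior mean.

0.631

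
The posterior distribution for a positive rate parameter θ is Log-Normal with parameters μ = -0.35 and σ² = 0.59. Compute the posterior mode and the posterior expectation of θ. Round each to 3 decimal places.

posterior mode = 0.391, posterior expectation = 0.946

Mode = exp(μ − σ²) = exp(-0.94) = 0.391.
Mean = exp(μ + σ²/2) = exp(-0.055) = 0.946.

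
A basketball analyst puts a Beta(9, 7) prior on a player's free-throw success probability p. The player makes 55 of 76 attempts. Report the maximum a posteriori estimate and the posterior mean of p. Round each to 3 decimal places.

Posterior: Beta(9+55, 7+21) = Beta(64, 28).
Mode = (64−1)/(64+28−2) = 63/90 = 0.700.
Mean = 64/(64+28) = 64/92 = 0.696.

maximum a posteriori estimate = 0.700, posterior mean = 0.696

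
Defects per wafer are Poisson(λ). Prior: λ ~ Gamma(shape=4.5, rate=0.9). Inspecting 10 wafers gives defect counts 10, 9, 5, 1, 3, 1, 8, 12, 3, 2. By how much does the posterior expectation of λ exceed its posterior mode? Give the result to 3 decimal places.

Σ counts = 54. Posterior: Gamma(shape = 4.5+54 = 58.5, rate = 0.9+10 = 10.9).
Mode = (α−1)/β = 57.5/10.9 = 5.275.
Mean = α/β = 58.5/10.9 = 5.367.
Difference = 5.367 − 5.275 = 0.092.
Right-skewed posterior ⇒ mode < mean.

0.092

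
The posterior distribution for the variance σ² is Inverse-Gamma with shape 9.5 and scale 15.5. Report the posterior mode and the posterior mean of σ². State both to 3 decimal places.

MAP = 1.476; posterior mean = 1.824

Mode = β/(α+1) = 15.5/10.5 = 1.476.
Mean = β/(α−1) = 15.5/8.5 = 1.824.
Right-skewed posterior ⇒ mode < mean.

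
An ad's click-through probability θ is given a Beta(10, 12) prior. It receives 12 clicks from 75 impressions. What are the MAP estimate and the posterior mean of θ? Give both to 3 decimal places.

Posterior: Beta(10+12, 12+63) = Beta(22, 75).
Mode = (22−1)/(22+75−2) = 21/95 = 0.221.
Mean = 22/(22+75) = 22/97 = 0.227.
The posterior is right-skewed, so the mean exceeds the mode.

MAP estimate = 0.221, posterior mean = 0.227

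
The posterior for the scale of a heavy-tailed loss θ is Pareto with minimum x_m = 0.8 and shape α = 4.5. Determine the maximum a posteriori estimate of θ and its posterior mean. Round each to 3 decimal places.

maximum a posteriori estimate = 0.800, posterior mean = 1.029

The Pareto density is strictly decreasing on [x_m, ∞), so the mode is x_m = 0.800.
Mean = α·x_m/(α−1) = 4.5·0.8/3.5 = 1.029.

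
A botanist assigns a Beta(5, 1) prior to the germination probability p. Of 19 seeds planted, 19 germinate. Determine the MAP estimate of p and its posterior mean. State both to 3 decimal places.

MAP = 1.000, posterior mean = 0.960

Posterior: Beta(5+19, 1+0) = Beta(24, 1).
Since β = 1 ≤ 1 and α > 1, the Beta density is monotone increasing on [0,1]; the mode is at 1.
Mean = 24/(24+1) = 0.960.
The posterior is left-skewed, so the mode exceeds the mean.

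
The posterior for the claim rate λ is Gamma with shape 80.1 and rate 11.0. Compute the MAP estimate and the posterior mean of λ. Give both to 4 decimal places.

Mode = (α−1)/β = 79.1/11.0 = 7.1909.
Mean = α/β = 80.1/11.0 = 7.2818.

MAP = 7.1909, posterior mean = 7.2818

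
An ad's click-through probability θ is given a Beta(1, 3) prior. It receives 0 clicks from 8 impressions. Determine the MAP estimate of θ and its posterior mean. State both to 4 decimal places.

θ_MAP = 0.0000, E[θ|data] = 0.0833

Posterior: Beta(1+0, 3+8) = Beta(1, 11).
Since α = 1 ≤ 1 and β > 1, the Beta density is monotone decreasing on [0,1]; the mode is at 0.
Mean = 1/(1+11) = 0.0833.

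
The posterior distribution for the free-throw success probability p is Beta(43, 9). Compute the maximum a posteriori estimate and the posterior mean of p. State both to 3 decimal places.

maximum a posteriori estimate = 0.840, posterior mean = 0.827

Mode = (43−1)/(43+9−2) = 42/50 = 0.840.
Mean = 43/(43+9) = 43/52 = 0.827.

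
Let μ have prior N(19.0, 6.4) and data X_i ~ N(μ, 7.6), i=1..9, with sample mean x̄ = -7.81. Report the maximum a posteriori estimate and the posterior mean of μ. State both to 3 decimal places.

maximum a posteriori estimate = -4.685, posterior mean = -4.685

Posterior for μ is Normal. Precision-weighted mean: (1/6.4·19.0 + 9/7.6·-7.81) / (1/6.4 + 9/7.6) = -4.685.
A Normal posterior is symmetric, so mode = mean.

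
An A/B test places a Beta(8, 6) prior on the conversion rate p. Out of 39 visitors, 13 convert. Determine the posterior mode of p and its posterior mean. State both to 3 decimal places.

posterior mode = 0.392, posterior mean = 0.396

Posterior: Beta(8+13, 6+26) = Beta(21, 32).
Mode = (21−1)/(21+32−2) = 20/51 = 0.392.
Mean = 21/(21+32) = 21/53 = 0.396.
Right-skewed posterior ⇒ mode < mean.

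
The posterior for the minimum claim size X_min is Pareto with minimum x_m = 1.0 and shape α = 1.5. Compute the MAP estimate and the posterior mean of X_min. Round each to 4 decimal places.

The Pareto density is strictly decreasing on [x_m, ∞), so the mode is x_m = 1.0000.
Mean = α·x_m/(α−1) = 1.5·1.0/0.5 = 3.0000.

MAP estimate = 1.0000, posterior mean = 3.0000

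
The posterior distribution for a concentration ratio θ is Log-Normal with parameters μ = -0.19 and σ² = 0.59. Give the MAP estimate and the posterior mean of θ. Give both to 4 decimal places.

Mode = exp(μ − σ²) = exp(-0.78) = 0.4584.
Mean = exp(μ + σ²/2) = exp(0.105) = 1.1107.
Right-skewed posterior ⇒ mode < mean.

MAP = 0.4584, posterior mean = 1.1107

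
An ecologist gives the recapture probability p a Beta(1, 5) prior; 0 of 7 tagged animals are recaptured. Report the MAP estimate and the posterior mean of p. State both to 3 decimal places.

p_MAP = 0.000, E[p|data] = 0.077

Posterior: Beta(1+0, 5+7) = Beta(1, 12).
Since α = 1 ≤ 1 and β > 1, the Beta density is monotone decreasing on [0,1]; the mode is at 0.
Mean = 1/(1+12) = 0.077.
Right-skewed posterior ⇒ mode < mean.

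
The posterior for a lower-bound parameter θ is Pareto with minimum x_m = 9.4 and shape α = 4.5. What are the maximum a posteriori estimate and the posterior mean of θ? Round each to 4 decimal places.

The Pareto density is strictly decreasing on [x_m, ∞), so the mode is x_m = 9.4000.
Mean = α·x_m/(α−1) = 4.5·9.4/3.5 = 12.0857.
Mean > mode: the posterior has a right tail.

θ_MAP = 9.4000, E[θ|data] = 12.0857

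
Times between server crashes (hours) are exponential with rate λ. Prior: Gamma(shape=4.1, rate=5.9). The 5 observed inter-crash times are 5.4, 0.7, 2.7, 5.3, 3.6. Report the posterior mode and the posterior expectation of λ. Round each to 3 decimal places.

Σ times = 17.7. Posterior: Gamma(shape = 4.1+5 = 9.1, rate = 5.9+17.7 = 23.6).
Mode = (α−1)/β = 8.1/23.6 = 0.343.
Mean = α/β = 9.1/23.6 = 0.386.

MAP = 0.343; posterior mean = 0.386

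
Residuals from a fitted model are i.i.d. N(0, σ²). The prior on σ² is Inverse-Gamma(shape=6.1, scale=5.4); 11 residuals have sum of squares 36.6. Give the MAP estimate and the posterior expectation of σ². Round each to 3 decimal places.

Posterior: Inverse-Gamma(shape = 6.1+11/2 = 11.6, scale = 5.4+36.6/2 = 23.7).
Mode = β/(α+1) = 23.7/12.6 = 1.881.
Mean = β/(α−1) = 23.7/10.6 = 2.236.

MAP = 1.881; posterior mean = 2.236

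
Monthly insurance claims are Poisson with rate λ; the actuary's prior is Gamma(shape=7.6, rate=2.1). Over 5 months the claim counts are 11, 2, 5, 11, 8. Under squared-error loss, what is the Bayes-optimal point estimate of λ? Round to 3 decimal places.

Σ counts = 37. Posterior: Gamma(shape = 7.6+37 = 44.6, rate = 2.1+5 = 7.1).
Mode = (α−1)/β = 43.6/7.1 = 6.141.
Mean = α/β = 44.6/7.1 = 6.282.
Squared-error loss ⇒ the optimal estimator is the posterior mean.

6.282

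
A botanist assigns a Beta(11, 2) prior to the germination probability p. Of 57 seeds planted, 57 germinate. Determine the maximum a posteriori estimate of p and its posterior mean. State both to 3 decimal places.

Posterior: Beta(11+57, 2+0) = Beta(68, 2).
Mode = (68−1)/(68+2−2) = 67/68 = 0.985.
Mean = 68/(68+2) = 68/70 = 0.971.

p_MAP = 0.985, E[p|data] = 0.971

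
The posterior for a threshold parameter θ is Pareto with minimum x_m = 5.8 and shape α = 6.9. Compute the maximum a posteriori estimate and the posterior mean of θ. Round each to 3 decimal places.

maximum a posteriori estimate = 5.800, posterior mean = 6.783

The Pareto density is strictly decreasing on [x_m, ∞), so the mode is x_m = 5.800.
Mean = α·x_m/(α−1) = 6.9·5.8/5.9 = 6.783.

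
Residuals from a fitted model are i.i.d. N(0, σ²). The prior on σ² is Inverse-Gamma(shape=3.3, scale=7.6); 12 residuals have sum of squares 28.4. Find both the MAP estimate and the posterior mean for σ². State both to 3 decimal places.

Posterior: Inverse-Gamma(shape = 3.3+12/2 = 9.3, scale = 7.6+28.4/2 = 21.8).
Mode = β/(α+1) = 21.8/10.3 = 2.117.
Mean = β/(α−1) = 21.8/8.3 = 2.627.
The posterior is right-skewed, so the mean exceeds the mode.

MAP: 2.117. Posterior mean: 2.627.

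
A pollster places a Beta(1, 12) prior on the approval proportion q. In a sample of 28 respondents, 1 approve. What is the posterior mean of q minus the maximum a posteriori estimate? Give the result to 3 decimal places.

0.023

Posterior: Beta(1+1, 12+27) = Beta(2, 39).
Mode = (2−1)/(2+39−2) = 1/39 = 0.026.
Mean = 2/(2+39) = 2/41 = 0.049.
Difference = 0.049 − 0.026 = 0.023.
The mean is pulled above the mode by the posterior's right skew.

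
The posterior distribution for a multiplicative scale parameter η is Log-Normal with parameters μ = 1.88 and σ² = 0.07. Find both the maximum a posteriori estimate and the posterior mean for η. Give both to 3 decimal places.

Mode = exp(μ − σ²) = exp(1.81) = 6.110.
Mean = exp(μ + σ²/2) = exp(1.915) = 6.787.
Right-skewed posterior ⇒ mode < mean.

MAP: 6.110. Posterior mean: 6.787.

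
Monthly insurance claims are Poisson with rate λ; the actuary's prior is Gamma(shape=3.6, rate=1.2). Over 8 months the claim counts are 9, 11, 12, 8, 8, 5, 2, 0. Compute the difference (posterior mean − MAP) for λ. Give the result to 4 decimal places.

Σ counts = 55. Posterior: Gamma(shape = 3.6+55 = 58.6, rate = 1.2+8 = 9.2).
Mode = (α−1)/β = 57.6/9.2 = 6.2609.
Mean = α/β = 58.6/9.2 = 6.3696.
Difference = 6.3696 − 6.2609 = 0.1087.

0.1087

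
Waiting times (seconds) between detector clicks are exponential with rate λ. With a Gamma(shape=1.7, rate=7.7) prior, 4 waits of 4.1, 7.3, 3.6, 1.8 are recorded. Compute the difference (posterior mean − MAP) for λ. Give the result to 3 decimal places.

Σ times = 16.8. Posterior: Gamma(shape = 1.7+4 = 5.7, rate = 7.7+16.8 = 24.5).
Mode = (α−1)/β = 4.7/24.5 = 0.192.
Mean = α/β = 5.7/24.5 = 0.233.
Difference = 0.233 − 0.192 = 0.041.
Right-skewed posterior ⇒ mode < mean.

0.041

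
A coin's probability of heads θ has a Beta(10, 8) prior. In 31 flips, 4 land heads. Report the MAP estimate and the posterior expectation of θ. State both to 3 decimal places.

Posterior: Beta(10+4, 8+27) = Beta(14, 35).
Mode = (14−1)/(14+35−2) = 13/47 = 0.277.
Mean = 14/(14+35) = 14/49 = 0.286.

MAP = 0.277; posterior mean = 0.286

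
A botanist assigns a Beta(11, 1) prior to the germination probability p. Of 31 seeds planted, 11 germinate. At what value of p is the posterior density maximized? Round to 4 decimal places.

Posterior: Beta(11+11, 1+20) = Beta(22, 21).
Mode = (22−1)/(22+21−2) = 21/41 = 0.5122.
Mean = 22/(22+21) = 22/43 = 0.5116.
This is the posterior mode — the MAP estimate.

0.5122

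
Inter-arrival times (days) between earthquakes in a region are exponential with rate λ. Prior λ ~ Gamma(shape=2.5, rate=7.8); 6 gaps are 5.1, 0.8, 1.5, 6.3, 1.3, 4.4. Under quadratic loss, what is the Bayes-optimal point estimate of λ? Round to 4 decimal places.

Σ times = 19.4. Posterior: Gamma(shape = 2.5+6 = 8.5, rate = 7.8+19.4 = 27.2).
Mode = (α−1)/β = 7.5/27.2 = 0.2757.
Mean = α/β = 8.5/27.2 = 0.3125.
Quadratic loss ⇒ the optimal estimator is the posterior mean.

0.3125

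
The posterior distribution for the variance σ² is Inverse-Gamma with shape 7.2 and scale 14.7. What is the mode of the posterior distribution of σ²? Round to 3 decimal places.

1.793

Mode = β/(α+1) = 14.7/8.2 = 1.793.
Mean = β/(α−1) = 14.7/6.2 = 2.371.
This is the posterior mode — the MAP estimate.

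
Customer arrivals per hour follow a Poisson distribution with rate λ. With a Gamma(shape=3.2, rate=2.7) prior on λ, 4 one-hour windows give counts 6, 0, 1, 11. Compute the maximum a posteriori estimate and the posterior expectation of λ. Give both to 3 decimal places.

λ_MAP = 3.015, E[λ|data] = 3.164

Σ counts = 18. Posterior: Gamma(shape = 3.2+18 = 21.2, rate = 2.7+4 = 6.7).
Mode = (α−1)/β = 20.2/6.7 = 3.015.
Mean = α/β = 21.2/6.7 = 3.164.
Mean > mode: the posterior has a right tail.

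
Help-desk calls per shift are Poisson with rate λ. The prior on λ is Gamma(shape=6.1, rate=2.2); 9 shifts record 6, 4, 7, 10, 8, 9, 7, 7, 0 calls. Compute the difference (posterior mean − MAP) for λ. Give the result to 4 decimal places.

0.0893

Σ counts = 58. Posterior: Gamma(shape = 6.1+58 = 64.1, rate = 2.2+9 = 11.2).
Mode = (α−1)/β = 63.1/11.2 = 5.6339.
Mean = α/β = 64.1/11.2 = 5.7232.
Difference = 5.7232 − 5.6339 = 0.0893.
Mean > mode: the posterior has a right tail.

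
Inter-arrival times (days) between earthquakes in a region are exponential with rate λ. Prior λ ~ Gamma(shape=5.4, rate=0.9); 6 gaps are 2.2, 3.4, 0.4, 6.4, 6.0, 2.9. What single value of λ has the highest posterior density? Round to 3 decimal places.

Σ times = 21.3. Posterior: Gamma(shape = 5.4+6 = 11.4, rate = 0.9+21.3 = 22.2).
Mode = (α−1)/β = 10.4/22.2 = 0.468.
Mean = α/β = 11.4/22.2 = 0.514.
This is the posterior mode — the MAP estimate.

0.468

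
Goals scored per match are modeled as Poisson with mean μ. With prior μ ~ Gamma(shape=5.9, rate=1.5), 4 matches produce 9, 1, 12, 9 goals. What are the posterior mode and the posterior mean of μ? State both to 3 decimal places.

Σ counts = 31. Posterior: Gamma(shape = 5.9+31 = 36.9, rate = 1.5+4 = 5.5).
Mode = (α−1)/β = 35.9/5.5 = 6.527.
Mean = α/β = 36.9/5.5 = 6.709.
Right-skewed posterior ⇒ mode < mean.

MAP = 6.527; posterior mean = 6.709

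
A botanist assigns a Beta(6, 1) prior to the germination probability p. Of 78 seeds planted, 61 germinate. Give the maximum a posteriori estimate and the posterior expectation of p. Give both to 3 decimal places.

p_MAP = 0.795, E[p|data] = 0.788

Posterior: Beta(6+61, 1+17) = Beta(67, 18).
Mode = (67−1)/(67+18−2) = 66/83 = 0.795.
Mean = 67/(67+18) = 67/85 = 0.788.
The mean is pulled below the mode by the posterior's left skew.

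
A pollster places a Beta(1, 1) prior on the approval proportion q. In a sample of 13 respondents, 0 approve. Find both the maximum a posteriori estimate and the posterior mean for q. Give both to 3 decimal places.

MAP: 0.000. Posterior mean: 0.067.

Posterior: Beta(1+0, 1+13) = Beta(1, 14).
Since α = 1 ≤ 1 and β > 1, the Beta density is monotone decreasing on [0,1]; the mode is at 0.
Mean = 1/(1+14) = 0.067.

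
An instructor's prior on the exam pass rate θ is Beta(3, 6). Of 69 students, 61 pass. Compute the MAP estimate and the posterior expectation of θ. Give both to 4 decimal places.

MAP = 0.8289, posterior mean = 0.8205

Posterior: Beta(3+61, 6+8) = Beta(64, 14).
Mode = (64−1)/(64+14−2) = 63/76 = 0.8289.
Mean = 64/(64+14) = 64/78 = 0.8205.
Left-skewed posterior ⇒ mean < mode.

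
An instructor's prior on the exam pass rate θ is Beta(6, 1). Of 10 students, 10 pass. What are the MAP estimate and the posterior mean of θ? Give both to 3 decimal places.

MAP: 1.000. Posterior mean: 0.941.

Posterior: Beta(6+10, 1+0) = Beta(16, 1).
Since β = 1 ≤ 1 and α > 1, the Beta density is monotone increasing on [0,1]; the mode is at 1.
Mean = 16/(16+1) = 0.941.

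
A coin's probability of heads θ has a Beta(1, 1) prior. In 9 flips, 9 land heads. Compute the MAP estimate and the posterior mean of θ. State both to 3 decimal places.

MAP: 1.000. Posterior mean: 0.909.

Posterior: Beta(1+9, 1+0) = Beta(10, 1).
Since β = 1 ≤ 1 and α > 1, the Beta density is monotone increasing on [0,1]; the mode is at 1.
Mean = 10/(10+1) = 0.909.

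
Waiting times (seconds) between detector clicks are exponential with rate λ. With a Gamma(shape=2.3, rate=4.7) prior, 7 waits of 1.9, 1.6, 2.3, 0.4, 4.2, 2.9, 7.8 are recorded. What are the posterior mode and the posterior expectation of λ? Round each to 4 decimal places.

MAP = 0.3217, posterior mean = 0.3605

Σ times = 21.1. Posterior: Gamma(shape = 2.3+7 = 9.3, rate = 4.7+21.1 = 25.8).
Mode = (α−1)/β = 8.3/25.8 = 0.3217.
Mean = α/β = 9.3/25.8 = 0.3605.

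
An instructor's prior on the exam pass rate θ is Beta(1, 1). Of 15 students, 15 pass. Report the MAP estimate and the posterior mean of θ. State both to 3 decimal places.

θ_MAP = 1.000, E[θ|data] = 0.941

Posterior: Beta(1+15, 1+0) = Beta(16, 1).
Since β = 1 ≤ 1 and α > 1, the Beta density is monotone increasing on [0,1]; the mode is at 1.
Mean = 16/(16+1) = 0.941.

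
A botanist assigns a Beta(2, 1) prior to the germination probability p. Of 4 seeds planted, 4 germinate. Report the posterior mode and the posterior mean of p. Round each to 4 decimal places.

MAP = 1.0000; posterior mean = 0.8571

Posterior: Beta(2+4, 1+0) = Beta(6, 1).
Since β = 1 ≤ 1 and α > 1, the Beta density is monotone increasing on [0,1]; the mode is at 1.
Mean = 6/(6+1) = 0.8571.
Mode > mean: the posterior has a left tail.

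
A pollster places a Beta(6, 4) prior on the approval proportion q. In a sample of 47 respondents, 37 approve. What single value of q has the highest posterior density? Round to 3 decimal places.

Posterior: Beta(6+37, 4+10) = Beta(43, 14).
Mode = (43−1)/(43+14−2) = 42/55 = 0.764.
Mean = 43/(43+14) = 43/57 = 0.754.
This is the posterior mode — the MAP estimate.

0.764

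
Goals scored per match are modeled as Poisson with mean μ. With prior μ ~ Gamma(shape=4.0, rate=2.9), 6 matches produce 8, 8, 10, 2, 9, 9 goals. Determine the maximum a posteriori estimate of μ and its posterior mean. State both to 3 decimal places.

MAP: 5.506. Posterior mean: 5.618.

Σ counts = 46. Posterior: Gamma(shape = 4.0+46 = 50.0, rate = 2.9+6 = 8.9).
Mode = (α−1)/β = 49.0/8.9 = 5.506.
Mean = α/β = 50.0/8.9 = 5.618.
Mean > mode: the posterior has a right tail.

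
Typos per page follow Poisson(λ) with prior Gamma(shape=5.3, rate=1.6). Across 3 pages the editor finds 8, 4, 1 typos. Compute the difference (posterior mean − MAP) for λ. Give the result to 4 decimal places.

Σ counts = 13. Posterior: Gamma(shape = 5.3+13 = 18.3, rate = 1.6+3 = 4.6).
Mode = (α−1)/β = 17.3/4.6 = 3.7609.
Mean = α/β = 18.3/4.6 = 3.9783.
Difference = 3.9783 − 3.7609 = 0.2174.

0.2174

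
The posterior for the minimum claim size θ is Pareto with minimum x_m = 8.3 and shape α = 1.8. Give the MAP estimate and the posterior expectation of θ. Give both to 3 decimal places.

The Pareto density is strictly decreasing on [x_m, ∞), so the mode is x_m = 8.300.
Mean = α·x_m/(α−1) = 1.8·8.3/0.8 = 18.675.

θ_MAP = 8.300, E[θ|data] = 18.675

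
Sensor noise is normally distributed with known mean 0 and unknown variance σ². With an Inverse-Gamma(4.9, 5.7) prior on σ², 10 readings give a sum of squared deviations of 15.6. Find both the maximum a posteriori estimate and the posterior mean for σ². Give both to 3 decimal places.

MAP: 1.239. Posterior mean: 1.517.

Posterior: Inverse-Gamma(shape = 4.9+10/2 = 9.9, scale = 5.7+15.6/2 = 13.5).
Mode = β/(α+1) = 13.5/10.9 = 1.239.
Mean = β/(α−1) = 13.5/8.9 = 1.517.
Mean > mode: the posterior has a right tail.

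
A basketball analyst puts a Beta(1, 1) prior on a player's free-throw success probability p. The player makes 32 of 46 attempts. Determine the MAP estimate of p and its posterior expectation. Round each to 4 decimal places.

Posterior: Beta(1+32, 1+14) = Beta(33, 15).
Mode = (33−1)/(33+15−2) = 32/46 = 0.6957.
With a flat prior the MAP equals the MLE, 32/46.
Mean = 33/(33+15) = 33/48 = 0.6875.

MAP = 0.6957, posterior mean = 0.6875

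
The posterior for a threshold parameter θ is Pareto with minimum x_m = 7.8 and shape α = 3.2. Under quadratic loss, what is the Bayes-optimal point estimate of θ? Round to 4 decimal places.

11.3455

The Pareto density is strictly decreasing on [x_m, ∞), so the mode is x_m = 7.8000.
Mean = α·x_m/(α−1) = 3.2·7.8/2.2 = 11.3455.
Quadratic loss ⇒ the optimal estimator is the posterior mean.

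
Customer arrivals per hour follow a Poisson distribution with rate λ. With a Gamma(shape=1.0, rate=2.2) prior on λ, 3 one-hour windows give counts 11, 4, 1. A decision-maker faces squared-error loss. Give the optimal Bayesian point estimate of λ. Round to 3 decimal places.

Σ counts = 16. Posterior: Gamma(shape = 1.0+16 = 17.0, rate = 2.2+3 = 5.2).
Mode = (α−1)/β = 16.0/5.2 = 3.077.
Mean = α/β = 17.0/5.2 = 3.269.
Squared-error loss ⇒ the optimal estimator is the posterior mean.

3.269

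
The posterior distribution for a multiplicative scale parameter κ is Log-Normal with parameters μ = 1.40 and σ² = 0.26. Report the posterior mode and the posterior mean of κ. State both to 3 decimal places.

MAP: 3.127. Posterior mean: 4.618.

Mode = exp(μ − σ²) = exp(1.14) = 3.127.
Mean = exp(μ + σ²/2) = exp(1.530) = 4.618.
Right-skewed posterior ⇒ mode < mean.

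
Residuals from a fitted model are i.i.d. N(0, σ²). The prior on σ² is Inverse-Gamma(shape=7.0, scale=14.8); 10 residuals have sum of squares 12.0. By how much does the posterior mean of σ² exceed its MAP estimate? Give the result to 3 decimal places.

0.291

Posterior: Inverse-Gamma(shape = 7.0+10/2 = 12.0, scale = 14.8+12.0/2 = 20.8).
Mode = β/(α+1) = 20.8/13.0 = 1.600.
Mean = β/(α−1) = 20.8/11.0 = 1.891.
Difference = 1.891 − 1.600 = 0.291.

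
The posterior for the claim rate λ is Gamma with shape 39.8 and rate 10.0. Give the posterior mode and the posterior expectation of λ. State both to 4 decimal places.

posterior mode = 3.8800, posterior expectation = 3.9800

Mode = (α−1)/β = 38.8/10.0 = 3.8800.
Mean = α/β = 39.8/10.0 = 3.9800.
Mean > mode: the posterior has a right tail.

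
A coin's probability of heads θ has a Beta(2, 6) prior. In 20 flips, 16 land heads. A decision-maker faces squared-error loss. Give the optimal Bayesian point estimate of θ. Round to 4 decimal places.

Posterior: Beta(2+16, 6+4) = Beta(18, 10).
Mode = (18−1)/(18+10−2) = 17/26 = 0.6538.
Mean = 18/(18+10) = 18/28 = 0.6429.
Squared-error loss ⇒ the optimal estimator is the posterior mean.

0.6429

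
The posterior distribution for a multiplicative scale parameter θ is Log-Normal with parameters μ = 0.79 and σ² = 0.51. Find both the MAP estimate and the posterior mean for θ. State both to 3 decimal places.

Mode = exp(μ − σ²) = exp(0.28) = 1.323.
Mean = exp(μ + σ²/2) = exp(1.045) = 2.843.
Mean > mode: the posterior has a right tail.

MAP = 1.323; posterior mean = 2.843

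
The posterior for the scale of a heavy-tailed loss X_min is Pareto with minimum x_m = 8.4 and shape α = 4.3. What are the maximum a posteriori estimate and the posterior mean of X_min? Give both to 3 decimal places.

The Pareto density is strictly decreasing on [x_m, ∞), so the mode is x_m = 8.400.
Mean = α·x_m/(α−1) = 4.3·8.4/3.3 = 10.945.
The posterior is right-skewed, so the mean exceeds the mode.

MAP = 8.400, posterior mean = 10.945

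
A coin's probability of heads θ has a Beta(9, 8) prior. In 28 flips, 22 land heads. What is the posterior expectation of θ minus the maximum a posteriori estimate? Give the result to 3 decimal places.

-0.009

Posterior: Beta(9+22, 8+6) = Beta(31, 14).
Mode = (31−1)/(31+14−2) = 30/43 = 0.698.
Mean = 31/(31+14) = 31/45 = 0.689.
Difference = 0.689 − 0.698 = -0.009.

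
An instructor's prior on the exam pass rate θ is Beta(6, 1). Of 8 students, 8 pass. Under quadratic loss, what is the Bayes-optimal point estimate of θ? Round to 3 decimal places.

Posterior: Beta(6+8, 1+0) = Beta(14, 1).
Since β = 1 ≤ 1 and α > 1, the Beta density is monotone increasing on [0,1]; the mode is at 1.
Mean = 14/(14+1) = 0.933.
Quadratic loss ⇒ the optimal estimator is the posterior mean.

0.933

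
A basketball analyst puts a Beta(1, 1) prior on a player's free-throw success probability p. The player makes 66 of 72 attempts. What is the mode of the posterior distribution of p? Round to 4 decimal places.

Posterior: Beta(1+66, 1+6) = Beta(67, 7).
Mode = (67−1)/(67+7−2) = 66/72 = 0.9167.
With a flat prior the MAP equals the MLE, 66/72.
Mean = 67/(67+7) = 67/74 = 0.9054.
This is the posterior mode — the MAP estimate.

0.9167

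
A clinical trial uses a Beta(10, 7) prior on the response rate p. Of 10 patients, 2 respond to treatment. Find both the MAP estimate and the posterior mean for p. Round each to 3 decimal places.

MAP estimate = 0.440, posterior mean = 0.444

Posterior: Beta(10+2, 7+8) = Beta(12, 15).
Mode = (12−1)/(12+15−2) = 11/25 = 0.440.
Mean = 12/(12+15) = 12/27 = 0.444.
Mean > mode: the posterior has a right tail.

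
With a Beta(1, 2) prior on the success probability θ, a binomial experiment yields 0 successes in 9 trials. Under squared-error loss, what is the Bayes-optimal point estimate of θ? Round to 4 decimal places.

Posterior: Beta(1+0, 2+9) = Beta(1, 11).
Since α = 1 ≤ 1 and β > 1, the Beta density is monotone decreasing on [0,1]; the mode is at 0.
Mean = 1/(1+11) = 0.0833.
Squared-error loss ⇒ the optimal estimator is the posterior mean.

0.0833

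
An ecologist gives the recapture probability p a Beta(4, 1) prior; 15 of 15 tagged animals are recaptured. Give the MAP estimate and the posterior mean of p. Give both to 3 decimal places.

MAP: 1.000. Posterior mean: 0.950.

Posterior: Beta(4+15, 1+0) = Beta(19, 1).
Since β = 1 ≤ 1 and α > 1, the Beta density is monotone increasing on [0,1]; the mode is at 1.
Mean = 19/(19+1) = 0.950.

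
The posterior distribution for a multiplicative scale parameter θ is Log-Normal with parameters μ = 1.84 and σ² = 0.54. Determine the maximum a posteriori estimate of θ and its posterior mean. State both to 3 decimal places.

Mode = exp(μ − σ²) = exp(1.30) = 3.669.
Mean = exp(μ + σ²/2) = exp(2.110) = 8.248.

MAP = 3.669, posterior mean = 8.248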